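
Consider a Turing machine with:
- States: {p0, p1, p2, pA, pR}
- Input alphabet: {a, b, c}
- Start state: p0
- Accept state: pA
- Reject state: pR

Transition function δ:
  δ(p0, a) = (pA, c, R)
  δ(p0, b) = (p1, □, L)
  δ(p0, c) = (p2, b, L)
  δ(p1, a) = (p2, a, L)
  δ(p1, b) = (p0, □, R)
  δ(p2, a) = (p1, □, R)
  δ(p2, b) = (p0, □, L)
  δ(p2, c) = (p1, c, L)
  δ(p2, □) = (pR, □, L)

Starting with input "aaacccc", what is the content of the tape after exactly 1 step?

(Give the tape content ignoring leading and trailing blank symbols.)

Execution trace:
Initial: [p0]aaacccc
Step 1: δ(p0, a) = (pA, c, R) → c[pA]aacccc

The machine reaches the accept state pA and halts.

After 1 step, the tape (ignoring leading/trailing blanks) is: caacccc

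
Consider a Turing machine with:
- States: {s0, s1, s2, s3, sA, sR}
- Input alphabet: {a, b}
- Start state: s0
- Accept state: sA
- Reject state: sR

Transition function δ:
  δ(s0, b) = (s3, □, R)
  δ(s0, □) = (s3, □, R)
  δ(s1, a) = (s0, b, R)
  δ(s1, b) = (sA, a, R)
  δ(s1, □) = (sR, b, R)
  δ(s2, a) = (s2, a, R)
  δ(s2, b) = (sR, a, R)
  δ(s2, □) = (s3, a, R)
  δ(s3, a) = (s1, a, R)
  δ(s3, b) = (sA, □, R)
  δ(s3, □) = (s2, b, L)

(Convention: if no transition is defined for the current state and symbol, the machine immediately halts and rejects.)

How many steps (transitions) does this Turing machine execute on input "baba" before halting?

Execution trace:
Initial: [s0]baba
Step 1: δ(s0, b) = (s3, □, R) → □[s3]aba
Step 2: δ(s3, a) = (s1, a, R) → □a[s1]ba
Step 3: δ(s1, b) = (sA, a, R) → □aa[sA]a

The machine reaches the accept state sA and halts.

The machine executed 3 steps before halting.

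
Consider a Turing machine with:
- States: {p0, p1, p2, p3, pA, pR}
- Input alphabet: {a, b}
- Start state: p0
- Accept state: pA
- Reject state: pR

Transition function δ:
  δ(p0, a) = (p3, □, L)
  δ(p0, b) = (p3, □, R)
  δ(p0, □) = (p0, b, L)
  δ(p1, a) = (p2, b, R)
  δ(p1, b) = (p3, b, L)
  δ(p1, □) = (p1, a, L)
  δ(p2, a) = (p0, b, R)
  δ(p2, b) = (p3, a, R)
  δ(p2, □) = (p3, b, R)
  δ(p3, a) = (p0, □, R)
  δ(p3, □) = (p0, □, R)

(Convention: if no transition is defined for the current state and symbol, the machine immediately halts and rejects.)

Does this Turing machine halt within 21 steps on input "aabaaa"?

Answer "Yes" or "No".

Execution trace:
Initial: [p0]aabaaa
Step 1: δ(p0, a) = (p3, □, L) → [p3]□□abaaa
Step 2: δ(p3, □) = (p0, □, R) → □[p0]□abaaa
Step 3: δ(p0, □) = (p0, b, L) → [p0]□babaaa
Step 4: δ(p0, □) = (p0, b, L) → [p0]□bbabaaa
Step 5: δ(p0, □) = (p0, b, L) → [p0]□bbbabaaa
Step 6: δ(p0, □) = (p0, b, L) → [p0]□bbbbabaaa
Step 7: δ(p0, □) = (p0, b, L) → [p0]□bbbbbabaaa
Step 8: δ(p0, □) = (p0, b, L) → [p0]□bbbbbbabaaa
Step 9: δ(p0, □) = (p0, b, L) → [p0]□bbbbbbbabaaa
Step 10: δ(p0, □) = (p0, b, L) → [p0]□bbbbbbbbabaaa
Step 11: δ(p0, □) = (p0, b, L) → [p0]□bbbbbbbbbabaaa
Step 12: δ(p0, □) = (p0, b, L) → [p0]□bbbbbbbbbbabaaa
Step 13: δ(p0, □) = (p0, b, L) → [p0]□bbbbbbbbbbbabaaa
Step 14: δ(p0, □) = (p0, b, L) → [p0]□bbbbbbbbbbbbabaaa
Step 15: δ(p0, □) = (p0, b, L) → [p0]□bbbbbbbbbbbbbabaaa
Step 16: δ(p0, □) = (p0, b, L) → [p0]□bbbbbbbbbbbbbbabaaa
Step 17: δ(p0, □) = (p0, b, L) → [p0]□bbbbbbbbbbbbbbbabaaa
Step 18: δ(p0, □) = (p0, b, L) → [p0]□bbbbbbbbbbbbbbbbabaaa
Step 19: δ(p0, □) = (p0, b, L) → [p0]□bbbbbbbbbbbbbbbbbabaaa
Step 20: δ(p0, □) = (p0, b, L) → [p0]□bbbbbbbbbbbbbbbbbbabaaa
Step 21: δ(p0, □) = (p0, b, L) → [p0]□bbbbbbbbbbbbbbbbbbbabaaa

The machine has not reached a halting state after 21 steps.
The machine did not halt within the 21-step bound.

Answer: No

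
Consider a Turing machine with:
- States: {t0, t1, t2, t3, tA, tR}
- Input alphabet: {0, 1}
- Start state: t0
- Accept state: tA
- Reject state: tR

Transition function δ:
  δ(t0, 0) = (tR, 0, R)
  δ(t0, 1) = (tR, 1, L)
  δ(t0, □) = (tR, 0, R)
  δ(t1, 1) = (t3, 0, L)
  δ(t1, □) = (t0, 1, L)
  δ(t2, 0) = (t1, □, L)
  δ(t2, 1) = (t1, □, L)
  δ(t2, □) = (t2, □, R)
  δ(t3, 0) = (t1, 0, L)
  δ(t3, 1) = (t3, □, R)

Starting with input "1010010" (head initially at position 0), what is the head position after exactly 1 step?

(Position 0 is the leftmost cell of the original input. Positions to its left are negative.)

Execution trace (head position shown):
Step 0: [t0]1010010  (head at position 0)
Step 1: move left → [tR]□1010010  (head at position -1)

After 1 step, the head is at position -1.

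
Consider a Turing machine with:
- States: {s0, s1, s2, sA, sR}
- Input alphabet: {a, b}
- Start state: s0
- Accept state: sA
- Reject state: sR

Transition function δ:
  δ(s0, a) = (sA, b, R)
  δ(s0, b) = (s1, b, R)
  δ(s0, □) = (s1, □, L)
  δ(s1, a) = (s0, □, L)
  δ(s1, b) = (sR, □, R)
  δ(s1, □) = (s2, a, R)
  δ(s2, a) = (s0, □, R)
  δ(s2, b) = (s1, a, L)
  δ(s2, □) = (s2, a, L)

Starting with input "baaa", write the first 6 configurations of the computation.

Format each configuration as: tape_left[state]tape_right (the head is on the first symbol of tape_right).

Transitions applied:
Step 1: δ(s0, b) = (s1, b, R)
Step 2: δ(s1, a) = (s0, □, L)
Step 3: δ(s0, b) = (s1, b, R)
Step 4: δ(s1, □) = (s2, a, R)
Step 5: δ(s2, a) = (s0, □, R)

The first 6 configurations are:
[s0]baaa ⊢ b[s1]aaa ⊢ [s0]b□aa ⊢ b[s1]□aa ⊢ ba[s2]aa ⊢ ba□[s0]a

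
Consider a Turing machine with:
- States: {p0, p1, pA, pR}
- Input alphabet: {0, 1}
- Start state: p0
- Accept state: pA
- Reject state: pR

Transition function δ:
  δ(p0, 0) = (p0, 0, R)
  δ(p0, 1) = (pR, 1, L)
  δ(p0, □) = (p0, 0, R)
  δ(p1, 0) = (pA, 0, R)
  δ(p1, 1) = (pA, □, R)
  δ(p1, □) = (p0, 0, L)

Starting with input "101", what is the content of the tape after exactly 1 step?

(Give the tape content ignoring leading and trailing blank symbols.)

Execution trace:
Initial: [p0]101
Step 1: δ(p0, 1) = (pR, 1, L) → [pR]□101

The machine reaches the reject state pR and halts.

After 1 step, the tape (ignoring leading/trailing blanks) is: 101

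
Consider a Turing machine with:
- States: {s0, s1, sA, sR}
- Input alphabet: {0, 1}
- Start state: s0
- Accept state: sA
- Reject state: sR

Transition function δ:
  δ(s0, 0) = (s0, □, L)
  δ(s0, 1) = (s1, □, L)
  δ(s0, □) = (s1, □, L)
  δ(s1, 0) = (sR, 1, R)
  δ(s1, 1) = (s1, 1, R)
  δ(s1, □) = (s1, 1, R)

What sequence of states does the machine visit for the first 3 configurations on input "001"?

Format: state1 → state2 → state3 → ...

Execution trace:
Initial: [s0]001
Step 1: δ(s0, 0) = (s0, □, L) → [s0]□□01
Step 2: δ(s0, □) = (s1, □, L) → [s1]□□□01

State sequence: s0 → s0 → s1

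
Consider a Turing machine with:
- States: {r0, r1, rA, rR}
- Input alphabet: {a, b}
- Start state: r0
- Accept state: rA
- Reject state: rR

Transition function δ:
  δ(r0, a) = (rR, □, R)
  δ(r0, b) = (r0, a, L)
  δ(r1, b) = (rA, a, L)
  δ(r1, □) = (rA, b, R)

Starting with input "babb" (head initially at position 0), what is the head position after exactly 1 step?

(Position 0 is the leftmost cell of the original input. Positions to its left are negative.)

Execution trace (head position shown):
Step 0: [r0]babb  (head at position 0)
Step 1: move left → [r0]□aabb  (head at position -1)

After 1 step, the head is at position -1.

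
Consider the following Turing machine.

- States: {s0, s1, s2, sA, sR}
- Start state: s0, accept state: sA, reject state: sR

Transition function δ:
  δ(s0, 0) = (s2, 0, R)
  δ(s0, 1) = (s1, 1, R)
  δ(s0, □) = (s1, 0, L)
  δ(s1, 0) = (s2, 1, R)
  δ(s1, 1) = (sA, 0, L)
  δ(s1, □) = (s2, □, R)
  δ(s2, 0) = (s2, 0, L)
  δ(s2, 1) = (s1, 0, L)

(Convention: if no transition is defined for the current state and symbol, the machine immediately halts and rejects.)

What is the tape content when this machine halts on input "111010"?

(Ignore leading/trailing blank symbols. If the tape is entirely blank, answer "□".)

Execution trace:
Initial: [s0]111010
Step 1: δ(s0, 1) = (s1, 1, R) → 1[s1]11010
Step 2: δ(s1, 1) = (sA, 0, L) → [sA]101010

The machine reaches the accept state sA and halts.

Final tape (ignoring leading/trailing blanks): 101010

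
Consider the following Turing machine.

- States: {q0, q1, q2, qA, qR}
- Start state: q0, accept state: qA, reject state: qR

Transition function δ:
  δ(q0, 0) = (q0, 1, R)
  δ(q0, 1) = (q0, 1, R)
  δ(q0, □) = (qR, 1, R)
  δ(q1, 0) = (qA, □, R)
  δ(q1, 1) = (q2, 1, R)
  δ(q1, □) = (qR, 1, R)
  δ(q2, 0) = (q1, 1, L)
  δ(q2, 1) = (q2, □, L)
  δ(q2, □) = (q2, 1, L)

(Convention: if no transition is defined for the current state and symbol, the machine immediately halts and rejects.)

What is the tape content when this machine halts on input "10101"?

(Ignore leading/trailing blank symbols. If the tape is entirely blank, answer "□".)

Execution trace:
Initial: [q0]10101
Step 1: δ(q0, 1) = (q0, 1, R) → 1[q0]0101
Step 2: δ(q0, 0) = (q0, 1, R) → 11[q0]101
Step 3: δ(q0, 1) = (q0, 1, R) → 111[q0]01
Step 4: δ(q0, 0) = (q0, 1, R) → 1111[q0]1
Step 5: δ(q0, 1) = (q0, 1, R) → 11111[q0]□
Step 6: δ(q0, □) = (qR, 1, R) → 111111[qR]□

The machine reaches the reject state qR and halts.

Final tape (ignoring leading/trailing blanks): 111111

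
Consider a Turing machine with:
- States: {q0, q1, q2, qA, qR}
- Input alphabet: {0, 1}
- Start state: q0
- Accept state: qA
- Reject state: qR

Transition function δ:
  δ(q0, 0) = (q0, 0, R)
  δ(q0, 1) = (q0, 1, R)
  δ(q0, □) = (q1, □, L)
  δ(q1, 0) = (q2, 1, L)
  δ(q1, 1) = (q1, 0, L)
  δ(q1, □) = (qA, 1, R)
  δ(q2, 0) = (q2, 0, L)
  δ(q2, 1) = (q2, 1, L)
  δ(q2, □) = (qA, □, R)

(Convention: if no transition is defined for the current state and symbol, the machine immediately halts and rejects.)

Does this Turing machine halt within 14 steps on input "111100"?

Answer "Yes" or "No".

Execution trace:
Initial: [q0]111100
Step 1: δ(q0, 1) = (q0, 1, R) → 1[q0]11100
Step 2: δ(q0, 1) = (q0, 1, R) → 11[q0]1100
Step 3: δ(q0, 1) = (q0, 1, R) → 111[q0]100
Step 4: δ(q0, 1) = (q0, 1, R) → 1111[q0]00
Step 5: δ(q0, 0) = (q0, 0, R) → 11110[q0]0
Step 6: δ(q0, 0) = (q0, 0, R) → 111100[q0]□
Step 7: δ(q0, □) = (q1, □, L) → 11110[q1]0□
Step 8: δ(q1, 0) = (q2, 1, L) → 1111[q2]01□
Step 9: δ(q2, 0) = (q2, 0, L) → 111[q2]101□
Step 10: δ(q2, 1) = (q2, 1, L) → 11[q2]1101□
Step 11: δ(q2, 1) = (q2, 1, L) → 1[q2]11101□
Step 12: δ(q2, 1) = (q2, 1, L) → [q2]111101□
Step 13: δ(q2, 1) = (q2, 1, L) → [q2]□111101□
Step 14: δ(q2, □) = (qA, □, R) → □[qA]111101□

The machine reaches the accept state qA and halts.
The machine halted after 14 steps (within the 14-step bound).

Answer: Yes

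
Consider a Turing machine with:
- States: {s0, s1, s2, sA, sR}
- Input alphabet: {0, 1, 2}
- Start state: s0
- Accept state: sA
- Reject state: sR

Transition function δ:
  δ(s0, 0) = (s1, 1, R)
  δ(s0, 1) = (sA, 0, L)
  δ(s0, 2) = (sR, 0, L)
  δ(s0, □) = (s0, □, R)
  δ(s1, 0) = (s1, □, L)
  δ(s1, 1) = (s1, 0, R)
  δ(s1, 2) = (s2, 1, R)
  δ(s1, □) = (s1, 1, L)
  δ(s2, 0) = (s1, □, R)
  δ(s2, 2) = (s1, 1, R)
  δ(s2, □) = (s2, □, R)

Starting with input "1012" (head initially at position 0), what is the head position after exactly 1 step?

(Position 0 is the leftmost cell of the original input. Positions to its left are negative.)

Execution trace (head position shown):
Step 0: [s0]1012  (head at position 0)
Step 1: move left → [sA]□0012  (head at position -1)

After 1 step, the head is at position -1.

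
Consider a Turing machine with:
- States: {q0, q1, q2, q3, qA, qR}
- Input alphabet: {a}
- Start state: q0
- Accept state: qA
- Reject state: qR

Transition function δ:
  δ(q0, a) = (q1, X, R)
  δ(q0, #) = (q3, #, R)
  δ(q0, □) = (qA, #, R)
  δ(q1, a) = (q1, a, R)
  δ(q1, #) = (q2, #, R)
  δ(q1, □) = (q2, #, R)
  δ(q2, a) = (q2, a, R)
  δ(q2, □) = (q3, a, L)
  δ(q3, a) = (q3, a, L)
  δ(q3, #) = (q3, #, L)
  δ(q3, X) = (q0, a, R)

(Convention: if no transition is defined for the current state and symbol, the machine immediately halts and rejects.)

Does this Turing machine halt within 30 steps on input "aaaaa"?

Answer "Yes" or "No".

Execution trace:
Initial: [q0]aaaaa
Step 1: δ(q0, a) = (q1, X, R) → X[q1]aaaa
Step 2: δ(q1, a) = (q1, a, R) → Xa[q1]aaa
Step 3: δ(q1, a) = (q1, a, R) → Xaa[q1]aa
Step 4: δ(q1, a) = (q1, a, R) → Xaaa[q1]a
Step 5: δ(q1, a) = (q1, a, R) → Xaaaa[q1]□
Step 6: δ(q1, □) = (q2, #, R) → Xaaaa#[q2]□
Step 7: δ(q2, □) = (q3, a, L) → Xaaaa[q3]#a
Step 8: δ(q3, #) = (q3, #, L) → Xaaa[q3]a#a
Step 9: δ(q3, a) = (q3, a, L) → Xaa[q3]aa#a
Step 10: δ(q3, a) = (q3, a, L) → Xa[q3]aaa#a
Step 11: δ(q3, a) = (q3, a, L) → X[q3]aaaa#a
Step 12: δ(q3, a) = (q3, a, L) → [q3]Xaaaa#a
Step 13: δ(q3, X) = (q0, a, R) → a[q0]aaaa#a
Step 14: δ(q0, a) = (q1, X, R) → aX[q1]aaa#a
Step 15: δ(q1, a) = (q1, a, R) → aXa[q1]aa#a
Step 16: δ(q1, a) = (q1, a, R) → aXaa[q1]a#a
Step 17: δ(q1, a) = (q1, a, R) → aXaaa[q1]#a
Step 18: δ(q1, #) = (q2, #, R) → aXaaa#[q2]a
Step 19: δ(q2, a) = (q2, a, R) → aXaaa#a[q2]□
Step 20: δ(q2, □) = (q3, a, L) → aXaaa#[q3]aa
Step 21: δ(q3, a) = (q3, a, L) → aXaaa[q3]#aa
Step 22: δ(q3, #) = (q3, #, L) → aXaa[q3]a#aa
Step 23: δ(q3, a) = (q3, a, L) → aXa[q3]aa#aa
Step 24: δ(q3, a) = (q3, a, L) → aX[q3]aaa#aa
Step 25: δ(q3, a) = (q3, a, L) → a[q3]Xaaa#aa
Step 26: δ(q3, X) = (q0, a, R) → aa[q0]aaa#aa
Step 27: δ(q0, a) = (q1, X, R) → aaX[q1]aa#aa
Step 28: δ(q1, a) = (q1, a, R) → aaXa[q1]a#aa
Step 29: δ(q1, a) = (q1, a, R) → aaXaa[q1]#aa
Step 30: δ(q1, #) = (q2, #, R) → aaXaa#[q2]aa

The machine has not reached a halting state after 30 steps.
The machine did not halt within the 30-step bound.

Answer: No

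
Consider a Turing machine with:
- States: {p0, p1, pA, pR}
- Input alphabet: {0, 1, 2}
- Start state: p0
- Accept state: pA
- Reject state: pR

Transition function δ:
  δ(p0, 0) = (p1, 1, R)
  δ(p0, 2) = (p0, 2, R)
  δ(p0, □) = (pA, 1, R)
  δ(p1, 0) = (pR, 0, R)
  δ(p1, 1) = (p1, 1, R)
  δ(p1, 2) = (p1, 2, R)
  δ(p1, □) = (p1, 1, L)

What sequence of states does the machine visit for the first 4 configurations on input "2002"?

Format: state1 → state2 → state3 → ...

Execution trace:
Initial: [p0]2002
Step 1: δ(p0, 2) = (p0, 2, R) → 2[p0]002
Step 2: δ(p0, 0) = (p1, 1, R) → 21[p1]02
Step 3: δ(p1, 0) = (pR, 0, R) → 210[pR]2

The machine reaches the reject state pR and halts.

State sequence: p0 → p0 → p1 → pR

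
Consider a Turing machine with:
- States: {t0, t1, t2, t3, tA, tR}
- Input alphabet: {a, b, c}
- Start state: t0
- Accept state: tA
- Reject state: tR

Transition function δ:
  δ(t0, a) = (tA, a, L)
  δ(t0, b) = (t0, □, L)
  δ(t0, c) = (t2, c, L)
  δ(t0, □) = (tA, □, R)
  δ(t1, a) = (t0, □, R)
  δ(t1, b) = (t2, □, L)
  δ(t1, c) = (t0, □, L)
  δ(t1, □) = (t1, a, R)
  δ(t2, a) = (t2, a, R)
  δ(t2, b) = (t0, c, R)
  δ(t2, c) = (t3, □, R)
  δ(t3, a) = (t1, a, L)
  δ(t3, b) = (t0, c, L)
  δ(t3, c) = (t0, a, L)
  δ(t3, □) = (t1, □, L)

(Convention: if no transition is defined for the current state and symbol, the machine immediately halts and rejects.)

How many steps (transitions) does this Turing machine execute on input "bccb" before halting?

Execution trace:
Initial: [t0]bccb
Step 1: δ(t0, b) = (t0, □, L) → [t0]□□ccb
Step 2: δ(t0, □) = (tA, □, R) → □[tA]□ccb

The machine reaches the accept state tA and halts.

The machine executed 2 steps before halting.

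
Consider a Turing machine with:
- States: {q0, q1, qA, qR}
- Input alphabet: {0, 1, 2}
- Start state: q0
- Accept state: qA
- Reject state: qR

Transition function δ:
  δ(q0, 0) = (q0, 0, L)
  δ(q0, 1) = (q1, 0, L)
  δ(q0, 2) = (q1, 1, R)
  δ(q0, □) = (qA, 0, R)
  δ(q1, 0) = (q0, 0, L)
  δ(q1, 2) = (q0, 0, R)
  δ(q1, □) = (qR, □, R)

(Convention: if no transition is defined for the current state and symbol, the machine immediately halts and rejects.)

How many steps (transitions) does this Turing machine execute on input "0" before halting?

Execution trace:
Initial: [q0]0
Step 1: δ(q0, 0) = (q0, 0, L) → [q0]□0
Step 2: δ(q0, □) = (qA, 0, R) → 0[qA]0

The machine reaches the accept state qA and halts.

The machine executed 2 steps before halting.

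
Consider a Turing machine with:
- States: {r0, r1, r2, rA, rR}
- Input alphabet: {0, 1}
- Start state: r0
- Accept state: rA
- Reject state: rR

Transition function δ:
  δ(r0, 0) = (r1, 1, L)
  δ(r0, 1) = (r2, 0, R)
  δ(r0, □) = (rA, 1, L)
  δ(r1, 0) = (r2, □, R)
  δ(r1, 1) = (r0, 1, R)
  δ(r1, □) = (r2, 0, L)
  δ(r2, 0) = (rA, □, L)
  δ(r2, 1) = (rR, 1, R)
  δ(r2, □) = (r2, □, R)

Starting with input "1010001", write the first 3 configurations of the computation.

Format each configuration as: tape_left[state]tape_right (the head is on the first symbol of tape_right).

Transitions applied:
Step 1: δ(r0, 1) = (r2, 0, R)
Step 2: δ(r2, 0) = (rA, □, L)

The first 3 configurations are:
[r0]1010001 ⊢ 0[r2]010001 ⊢ [rA]0□10001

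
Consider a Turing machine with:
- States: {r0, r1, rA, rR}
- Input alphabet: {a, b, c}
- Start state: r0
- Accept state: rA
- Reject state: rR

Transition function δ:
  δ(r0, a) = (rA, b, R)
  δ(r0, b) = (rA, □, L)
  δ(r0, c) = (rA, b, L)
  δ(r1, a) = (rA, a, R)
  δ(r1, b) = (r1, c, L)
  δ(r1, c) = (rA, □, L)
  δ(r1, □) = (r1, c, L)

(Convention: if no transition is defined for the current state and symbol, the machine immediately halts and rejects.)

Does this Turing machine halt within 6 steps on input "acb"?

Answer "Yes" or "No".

Execution trace:
Initial: [r0]acb
Step 1: δ(r0, a) = (rA, b, R) → b[rA]cb

The machine reaches the accept state rA and halts.
The machine halted after 1 step (within the 6-step bound).

Answer: Yes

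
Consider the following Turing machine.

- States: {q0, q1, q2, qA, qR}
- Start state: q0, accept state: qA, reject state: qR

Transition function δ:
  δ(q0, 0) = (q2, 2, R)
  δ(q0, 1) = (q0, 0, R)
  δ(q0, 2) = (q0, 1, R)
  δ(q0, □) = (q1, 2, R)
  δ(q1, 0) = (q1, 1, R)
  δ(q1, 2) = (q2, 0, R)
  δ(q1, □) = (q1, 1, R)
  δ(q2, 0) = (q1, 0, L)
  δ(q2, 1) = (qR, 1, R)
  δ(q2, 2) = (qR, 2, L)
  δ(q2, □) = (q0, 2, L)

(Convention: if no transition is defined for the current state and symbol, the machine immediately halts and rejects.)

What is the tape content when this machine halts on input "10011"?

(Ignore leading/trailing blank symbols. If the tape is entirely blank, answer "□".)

Execution trace:
Initial: [q0]10011
Step 1: δ(q0, 1) = (q0, 0, R) → 0[q0]0011
Step 2: δ(q0, 0) = (q2, 2, R) → 02[q2]011
Step 3: δ(q2, 0) = (q1, 0, L) → 0[q1]2011
Step 4: δ(q1, 2) = (q2, 0, R) → 00[q2]011
Step 5: δ(q2, 0) = (q1, 0, L) → 0[q1]0011
Step 6: δ(q1, 0) = (q1, 1, R) → 01[q1]011
Step 7: δ(q1, 0) = (q1, 1, R) → 011[q1]11

No transition is defined for δ(q1, 1). By convention the machine halts and rejects.

Final tape (ignoring leading/trailing blanks): 01111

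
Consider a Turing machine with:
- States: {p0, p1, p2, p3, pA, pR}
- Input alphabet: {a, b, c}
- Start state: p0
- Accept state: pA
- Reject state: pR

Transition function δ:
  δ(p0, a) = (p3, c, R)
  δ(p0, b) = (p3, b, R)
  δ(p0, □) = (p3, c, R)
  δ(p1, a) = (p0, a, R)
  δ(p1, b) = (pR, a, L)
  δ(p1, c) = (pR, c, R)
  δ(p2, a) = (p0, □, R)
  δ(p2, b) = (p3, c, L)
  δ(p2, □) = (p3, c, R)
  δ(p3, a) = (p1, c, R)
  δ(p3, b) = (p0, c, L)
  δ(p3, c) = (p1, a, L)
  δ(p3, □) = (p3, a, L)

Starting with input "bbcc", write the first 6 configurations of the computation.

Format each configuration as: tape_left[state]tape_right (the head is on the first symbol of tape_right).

Transitions applied:
Step 1: δ(p0, b) = (p3, b, R)
Step 2: δ(p3, b) = (p0, c, L)
Step 3: δ(p0, b) = (p3, b, R)
Step 4: δ(p3, c) = (p1, a, L)
Step 5: δ(p1, b) = (pR, a, L)

The first 6 configurations are:
[p0]bbcc ⊢ b[p3]bcc ⊢ [p0]bccc ⊢ b[p3]ccc ⊢ [p1]bacc ⊢ [pR]□aacc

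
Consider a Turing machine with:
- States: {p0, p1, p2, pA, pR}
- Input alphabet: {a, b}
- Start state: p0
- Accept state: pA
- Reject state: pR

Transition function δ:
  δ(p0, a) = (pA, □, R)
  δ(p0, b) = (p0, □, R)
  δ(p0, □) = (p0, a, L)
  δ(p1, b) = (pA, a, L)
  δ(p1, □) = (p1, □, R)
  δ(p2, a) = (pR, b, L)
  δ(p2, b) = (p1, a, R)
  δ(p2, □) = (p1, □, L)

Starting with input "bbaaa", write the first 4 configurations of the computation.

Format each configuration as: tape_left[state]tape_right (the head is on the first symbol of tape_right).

Transitions applied:
Step 1: δ(p0, b) = (p0, □, R)
Step 2: δ(p0, b) = (p0, □, R)
Step 3: δ(p0, a) = (pA, □, R)

The first 4 configurations are:
[p0]bbaaa ⊢ □[p0]baaa ⊢ □□[p0]aaa ⊢ □□□[pA]aa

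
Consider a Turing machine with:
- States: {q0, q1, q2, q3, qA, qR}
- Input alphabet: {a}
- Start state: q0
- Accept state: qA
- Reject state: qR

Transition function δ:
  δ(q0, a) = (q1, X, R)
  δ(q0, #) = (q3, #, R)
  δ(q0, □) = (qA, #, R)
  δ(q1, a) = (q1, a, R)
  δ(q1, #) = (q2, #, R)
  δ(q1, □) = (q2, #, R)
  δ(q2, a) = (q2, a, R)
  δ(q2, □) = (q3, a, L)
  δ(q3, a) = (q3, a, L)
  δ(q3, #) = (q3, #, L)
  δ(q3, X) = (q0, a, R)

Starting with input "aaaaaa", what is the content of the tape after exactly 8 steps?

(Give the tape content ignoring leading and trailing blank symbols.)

Execution trace:
Initial: [q0]aaaaaa
Step 1: δ(q0, a) = (q1, X, R) → X[q1]aaaaa
Step 2: δ(q1, a) = (q1, a, R) → Xa[q1]aaaa
Step 3: δ(q1, a) = (q1, a, R) → Xaa[q1]aaa
Step 4: δ(q1, a) = (q1, a, R) → Xaaa[q1]aa
Step 5: δ(q1, a) = (q1, a, R) → Xaaaa[q1]a
Step 6: δ(q1, a) = (q1, a, R) → Xaaaaa[q1]□
Step 7: δ(q1, □) = (q2, #, R) → Xaaaaa#[q2]□
Step 8: δ(q2, □) = (q3, a, L) → Xaaaaa[q3]#a

After 8 steps, the tape (ignoring leading/trailing blanks) is: Xaaaaa#a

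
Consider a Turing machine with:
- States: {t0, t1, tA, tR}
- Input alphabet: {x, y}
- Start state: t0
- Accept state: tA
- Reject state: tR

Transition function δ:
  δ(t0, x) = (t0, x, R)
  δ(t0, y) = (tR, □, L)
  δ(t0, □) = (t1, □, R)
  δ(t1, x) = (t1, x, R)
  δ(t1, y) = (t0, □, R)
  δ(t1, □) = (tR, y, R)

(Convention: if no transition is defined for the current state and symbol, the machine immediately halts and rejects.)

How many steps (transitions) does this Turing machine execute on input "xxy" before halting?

Execution trace:
Initial: [t0]xxy
Step 1: δ(t0, x) = (t0, x, R) → x[t0]xy
Step 2: δ(t0, x) = (t0, x, R) → xx[t0]y
Step 3: δ(t0, y) = (tR, □, L) → x[tR]x□

The machine reaches the reject state tR and halts.

The machine executed 3 steps before halting.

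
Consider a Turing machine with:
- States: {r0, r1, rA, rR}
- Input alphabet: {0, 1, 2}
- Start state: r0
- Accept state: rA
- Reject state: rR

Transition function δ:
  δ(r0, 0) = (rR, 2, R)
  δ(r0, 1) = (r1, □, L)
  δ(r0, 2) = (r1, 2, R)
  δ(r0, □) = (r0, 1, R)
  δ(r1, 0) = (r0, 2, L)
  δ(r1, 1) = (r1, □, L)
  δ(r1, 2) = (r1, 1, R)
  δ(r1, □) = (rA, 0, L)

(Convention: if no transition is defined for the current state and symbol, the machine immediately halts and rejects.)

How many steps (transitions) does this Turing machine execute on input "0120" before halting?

Execution trace:
Initial: [r0]0120
Step 1: δ(r0, 0) = (rR, 2, R) → 2[rR]120

The machine reaches the reject state rR and halts.

The machine executed 1 step before halting.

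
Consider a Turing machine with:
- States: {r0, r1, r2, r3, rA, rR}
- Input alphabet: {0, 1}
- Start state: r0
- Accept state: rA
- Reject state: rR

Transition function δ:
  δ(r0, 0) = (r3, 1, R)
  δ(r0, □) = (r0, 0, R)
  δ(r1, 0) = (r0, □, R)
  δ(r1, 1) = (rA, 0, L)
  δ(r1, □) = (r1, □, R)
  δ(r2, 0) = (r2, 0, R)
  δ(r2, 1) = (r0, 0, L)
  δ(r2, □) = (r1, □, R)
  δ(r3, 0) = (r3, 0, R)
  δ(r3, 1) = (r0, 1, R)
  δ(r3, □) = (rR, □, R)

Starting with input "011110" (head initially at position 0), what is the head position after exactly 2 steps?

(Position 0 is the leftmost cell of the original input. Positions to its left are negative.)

Execution trace (head position shown):
Step 0: [r0]011110  (head at position 0)
Step 1: move right → 1[r3]11110  (head at position 1)
Step 2: move right → 11[r0]1110  (head at position 2)

After 2 steps, the head is at position 2.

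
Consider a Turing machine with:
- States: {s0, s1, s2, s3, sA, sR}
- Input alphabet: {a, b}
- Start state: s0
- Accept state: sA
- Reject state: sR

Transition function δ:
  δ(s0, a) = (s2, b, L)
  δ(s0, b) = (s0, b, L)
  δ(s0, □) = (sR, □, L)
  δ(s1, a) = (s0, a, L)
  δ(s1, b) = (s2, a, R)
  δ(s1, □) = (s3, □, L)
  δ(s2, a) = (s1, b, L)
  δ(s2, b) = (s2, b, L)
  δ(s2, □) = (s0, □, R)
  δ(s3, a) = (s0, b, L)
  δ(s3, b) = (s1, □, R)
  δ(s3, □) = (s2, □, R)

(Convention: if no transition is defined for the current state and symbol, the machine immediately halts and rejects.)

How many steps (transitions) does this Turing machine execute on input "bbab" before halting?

Execution trace:
Initial: [s0]bbab
Step 1: δ(s0, b) = (s0, b, L) → [s0]□bbab
Step 2: δ(s0, □) = (sR, □, L) → [sR]□□bbab

The machine reaches the reject state sR and halts.

The machine executed 2 steps before halting.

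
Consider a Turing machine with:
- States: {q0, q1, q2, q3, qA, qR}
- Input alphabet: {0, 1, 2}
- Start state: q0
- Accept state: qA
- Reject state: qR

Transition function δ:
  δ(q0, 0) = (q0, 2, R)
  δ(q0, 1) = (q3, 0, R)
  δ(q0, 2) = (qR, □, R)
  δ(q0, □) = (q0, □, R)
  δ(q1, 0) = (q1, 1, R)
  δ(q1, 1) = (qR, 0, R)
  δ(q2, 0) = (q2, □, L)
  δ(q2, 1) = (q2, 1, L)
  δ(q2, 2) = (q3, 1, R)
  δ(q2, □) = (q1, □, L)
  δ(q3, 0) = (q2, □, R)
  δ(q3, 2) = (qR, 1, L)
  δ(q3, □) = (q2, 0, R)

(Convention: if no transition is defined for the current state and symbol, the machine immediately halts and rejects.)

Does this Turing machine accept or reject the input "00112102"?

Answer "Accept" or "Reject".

Execution trace:
Initial: [q0]00112102
Step 1: δ(q0, 0) = (q0, 2, R) → 2[q0]0112102
Step 2: δ(q0, 0) = (q0, 2, R) → 22[q0]112102
Step 3: δ(q0, 1) = (q3, 0, R) → 220[q3]12102

No transition is defined for δ(q3, 1). By convention the machine halts and rejects.

Answer: Reject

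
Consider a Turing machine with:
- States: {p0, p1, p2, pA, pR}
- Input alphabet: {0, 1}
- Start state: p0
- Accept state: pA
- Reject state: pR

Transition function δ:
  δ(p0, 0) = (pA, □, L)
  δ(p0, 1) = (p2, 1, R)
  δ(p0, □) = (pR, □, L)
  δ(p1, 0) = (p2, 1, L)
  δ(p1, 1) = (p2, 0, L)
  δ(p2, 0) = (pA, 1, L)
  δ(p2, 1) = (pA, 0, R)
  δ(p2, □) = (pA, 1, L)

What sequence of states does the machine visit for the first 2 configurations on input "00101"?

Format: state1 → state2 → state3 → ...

Execution trace:
Initial: [p0]00101
Step 1: δ(p0, 0) = (pA, □, L) → [pA]□□0101

The machine reaches the accept state pA and halts.

State sequence: p0 → pA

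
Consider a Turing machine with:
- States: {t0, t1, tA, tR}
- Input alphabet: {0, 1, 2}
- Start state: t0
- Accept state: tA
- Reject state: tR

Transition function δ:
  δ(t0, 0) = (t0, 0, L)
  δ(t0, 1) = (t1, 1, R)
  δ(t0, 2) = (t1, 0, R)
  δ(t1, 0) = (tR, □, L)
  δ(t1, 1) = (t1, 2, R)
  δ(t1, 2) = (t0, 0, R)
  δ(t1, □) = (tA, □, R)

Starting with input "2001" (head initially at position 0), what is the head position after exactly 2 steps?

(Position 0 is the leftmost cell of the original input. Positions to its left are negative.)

Execution trace (head position shown):
Step 0: [t0]2001  (head at position 0)
Step 1: move right → 0[t1]001  (head at position 1)
Step 2: move left → [tR]0□01  (head at position 0)

After 2 steps, the head is at position 0.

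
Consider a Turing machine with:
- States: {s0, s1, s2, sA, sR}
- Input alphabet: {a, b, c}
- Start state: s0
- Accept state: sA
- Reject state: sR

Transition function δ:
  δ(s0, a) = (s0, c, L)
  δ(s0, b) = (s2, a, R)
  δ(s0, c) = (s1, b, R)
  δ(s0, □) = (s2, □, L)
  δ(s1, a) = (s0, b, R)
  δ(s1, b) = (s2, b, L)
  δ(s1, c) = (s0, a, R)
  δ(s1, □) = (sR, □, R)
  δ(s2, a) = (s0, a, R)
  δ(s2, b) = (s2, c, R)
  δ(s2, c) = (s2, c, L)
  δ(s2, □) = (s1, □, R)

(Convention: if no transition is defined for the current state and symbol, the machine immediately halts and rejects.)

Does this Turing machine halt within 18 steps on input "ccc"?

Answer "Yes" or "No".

Execution trace:
Initial: [s0]ccc
Step 1: δ(s0, c) = (s1, b, R) → b[s1]cc
Step 2: δ(s1, c) = (s0, a, R) → ba[s0]c
Step 3: δ(s0, c) = (s1, b, R) → bab[s1]□
Step 4: δ(s1, □) = (sR, □, R) → bab□[sR]□

The machine reaches the reject state sR and halts.
The machine halted after 4 steps (within the 18-step bound).

Answer: Yes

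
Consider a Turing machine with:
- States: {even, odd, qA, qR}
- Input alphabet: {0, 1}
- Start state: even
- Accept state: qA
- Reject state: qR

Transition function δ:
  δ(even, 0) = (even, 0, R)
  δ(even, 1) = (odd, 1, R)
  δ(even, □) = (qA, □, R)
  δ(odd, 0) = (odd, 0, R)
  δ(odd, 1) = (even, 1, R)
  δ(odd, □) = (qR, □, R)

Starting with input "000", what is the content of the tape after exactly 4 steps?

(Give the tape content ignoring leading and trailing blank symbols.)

Execution trace:
Initial: [even]000
Step 1: δ(even, 0) = (even, 0, R) → 0[even]00
Step 2: δ(even, 0) = (even, 0, R) → 00[even]0
Step 3: δ(even, 0) = (even, 0, R) → 000[even]□
Step 4: δ(even, □) = (qA, □, R) → 000□[qA]□

The machine reaches the accept state qA and halts.

After 4 steps, the tape (ignoring leading/trailing blanks) is: 000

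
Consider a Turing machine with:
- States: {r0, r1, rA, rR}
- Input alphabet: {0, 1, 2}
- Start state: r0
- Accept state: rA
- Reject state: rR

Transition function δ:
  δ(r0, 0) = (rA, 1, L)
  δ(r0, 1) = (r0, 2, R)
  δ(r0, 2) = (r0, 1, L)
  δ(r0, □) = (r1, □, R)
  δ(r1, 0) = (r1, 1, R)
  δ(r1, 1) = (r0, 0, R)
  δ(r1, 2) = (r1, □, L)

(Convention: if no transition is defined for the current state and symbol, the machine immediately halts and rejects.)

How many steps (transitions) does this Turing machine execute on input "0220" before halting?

Execution trace:
Initial: [r0]0220
Step 1: δ(r0, 0) = (rA, 1, L) → [rA]□1220

The machine reaches the accept state rA and halts.

The machine executed 1 step before halting.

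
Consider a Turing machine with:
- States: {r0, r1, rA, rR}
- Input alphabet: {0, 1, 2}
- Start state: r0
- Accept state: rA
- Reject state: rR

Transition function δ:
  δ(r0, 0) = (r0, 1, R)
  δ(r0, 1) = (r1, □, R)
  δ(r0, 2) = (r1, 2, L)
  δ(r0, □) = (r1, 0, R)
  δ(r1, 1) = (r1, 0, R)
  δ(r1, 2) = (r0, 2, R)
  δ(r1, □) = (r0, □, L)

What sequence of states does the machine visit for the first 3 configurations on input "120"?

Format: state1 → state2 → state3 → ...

Execution trace:
Initial: [r0]120
Step 1: δ(r0, 1) = (r1, □, R) → □[r1]20
Step 2: δ(r1, 2) = (r0, 2, R) → □2[r0]0

State sequence: r0 → r1 → r0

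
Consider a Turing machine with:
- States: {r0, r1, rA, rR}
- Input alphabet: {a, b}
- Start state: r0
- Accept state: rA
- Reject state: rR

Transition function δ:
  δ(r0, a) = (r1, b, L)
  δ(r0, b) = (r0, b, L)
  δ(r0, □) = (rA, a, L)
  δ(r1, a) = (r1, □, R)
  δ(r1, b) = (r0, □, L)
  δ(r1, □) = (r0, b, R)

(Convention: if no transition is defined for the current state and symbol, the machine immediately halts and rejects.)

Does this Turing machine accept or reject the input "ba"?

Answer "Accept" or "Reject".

Execution trace:
Initial: [r0]ba
Step 1: δ(r0, b) = (r0, b, L) → [r0]□ba
Step 2: δ(r0, □) = (rA, a, L) → [rA]□aba

The machine reaches the accept state rA and halts.

Answer: Accept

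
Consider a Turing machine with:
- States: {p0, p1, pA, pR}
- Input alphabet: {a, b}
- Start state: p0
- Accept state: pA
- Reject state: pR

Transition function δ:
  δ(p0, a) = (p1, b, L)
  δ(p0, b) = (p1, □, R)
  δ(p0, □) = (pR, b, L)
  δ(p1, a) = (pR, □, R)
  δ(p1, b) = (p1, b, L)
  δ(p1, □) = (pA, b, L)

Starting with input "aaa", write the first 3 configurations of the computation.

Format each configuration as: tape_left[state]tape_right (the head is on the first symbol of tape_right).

Transitions applied:
Step 1: δ(p0, a) = (p1, b, L)
Step 2: δ(p1, □) = (pA, b, L)

The first 3 configurations are:
[p0]aaa ⊢ [p1]□baa ⊢ [pA]□bbaa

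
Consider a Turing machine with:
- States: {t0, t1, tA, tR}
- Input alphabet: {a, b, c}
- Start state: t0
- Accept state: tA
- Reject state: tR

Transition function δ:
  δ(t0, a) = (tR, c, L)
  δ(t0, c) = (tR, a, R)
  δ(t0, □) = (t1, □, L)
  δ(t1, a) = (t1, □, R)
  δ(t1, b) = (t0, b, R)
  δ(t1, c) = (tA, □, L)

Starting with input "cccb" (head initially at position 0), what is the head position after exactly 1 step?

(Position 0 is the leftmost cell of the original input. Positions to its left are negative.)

Execution trace (head position shown):
Step 0: [t0]cccb  (head at position 0)
Step 1: move right → a[tR]ccb  (head at position 1)

After 1 step, the head is at position 1.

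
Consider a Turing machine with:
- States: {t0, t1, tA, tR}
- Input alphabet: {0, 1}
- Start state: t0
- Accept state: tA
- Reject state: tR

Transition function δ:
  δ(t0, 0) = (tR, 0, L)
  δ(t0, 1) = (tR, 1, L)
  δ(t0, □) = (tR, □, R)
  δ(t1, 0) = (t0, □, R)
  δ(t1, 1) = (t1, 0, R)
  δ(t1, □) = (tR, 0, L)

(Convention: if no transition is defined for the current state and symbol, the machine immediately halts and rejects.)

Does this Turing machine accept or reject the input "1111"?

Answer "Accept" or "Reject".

Execution trace:
Initial: [t0]1111
Step 1: δ(t0, 1) = (tR, 1, L) → [tR]□1111

The machine reaches the reject state tR and halts.

Answer: Reject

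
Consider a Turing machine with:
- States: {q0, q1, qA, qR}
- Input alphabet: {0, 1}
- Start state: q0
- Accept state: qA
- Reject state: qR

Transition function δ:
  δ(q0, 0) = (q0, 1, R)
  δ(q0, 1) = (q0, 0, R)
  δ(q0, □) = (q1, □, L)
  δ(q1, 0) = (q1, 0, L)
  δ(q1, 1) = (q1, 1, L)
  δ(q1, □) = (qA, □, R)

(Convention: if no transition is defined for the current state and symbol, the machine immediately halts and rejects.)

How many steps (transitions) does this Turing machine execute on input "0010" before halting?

Execution trace:
Initial: [q0]0010
Step 1: δ(q0, 0) = (q0, 1, R) → 1[q0]010
Step 2: δ(q0, 0) = (q0, 1, R) → 11[q0]10
Step 3: δ(q0, 1) = (q0, 0, R) → 110[q0]0
Step 4: δ(q0, 0) = (q0, 1, R) → 1101[q0]□
Step 5: δ(q0, □) = (q1, □, L) → 110[q1]1□
Step 6: δ(q1, 1) = (q1, 1, L) → 11[q1]01□
Step 7: δ(q1, 0) = (q1, 0, L) → 1[q1]101□
Step 8: δ(q1, 1) = (q1, 1, L) → [q1]1101□
Step 9: δ(q1, 1) = (q1, 1, L) → [q1]□1101□
Step 10: δ(q1, □) = (qA, □, R) → □[qA]1101□

The machine reaches the accept state qA and halts.

The machine executed 10 steps before halting.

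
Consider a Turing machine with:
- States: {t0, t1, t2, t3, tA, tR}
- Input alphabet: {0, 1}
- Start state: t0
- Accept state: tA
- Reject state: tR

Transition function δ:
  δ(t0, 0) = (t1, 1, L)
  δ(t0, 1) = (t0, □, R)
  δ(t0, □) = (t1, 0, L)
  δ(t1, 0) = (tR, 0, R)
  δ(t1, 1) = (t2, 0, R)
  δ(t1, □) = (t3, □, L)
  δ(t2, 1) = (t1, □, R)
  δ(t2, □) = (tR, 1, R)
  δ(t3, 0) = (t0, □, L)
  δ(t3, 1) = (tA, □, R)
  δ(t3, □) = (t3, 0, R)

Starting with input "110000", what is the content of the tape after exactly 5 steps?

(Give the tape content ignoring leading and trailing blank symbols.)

Execution trace:
Initial: [t0]110000
Step 1: δ(t0, 1) = (t0, □, R) → □[t0]10000
Step 2: δ(t0, 1) = (t0, □, R) → □□[t0]0000
Step 3: δ(t0, 0) = (t1, 1, L) → □[t1]□1000
Step 4: δ(t1, □) = (t3, □, L) → [t3]□□1000
Step 5: δ(t3, □) = (t3, 0, R) → 0[t3]□1000

After 5 steps, the tape (ignoring leading/trailing blanks) is: 0□1000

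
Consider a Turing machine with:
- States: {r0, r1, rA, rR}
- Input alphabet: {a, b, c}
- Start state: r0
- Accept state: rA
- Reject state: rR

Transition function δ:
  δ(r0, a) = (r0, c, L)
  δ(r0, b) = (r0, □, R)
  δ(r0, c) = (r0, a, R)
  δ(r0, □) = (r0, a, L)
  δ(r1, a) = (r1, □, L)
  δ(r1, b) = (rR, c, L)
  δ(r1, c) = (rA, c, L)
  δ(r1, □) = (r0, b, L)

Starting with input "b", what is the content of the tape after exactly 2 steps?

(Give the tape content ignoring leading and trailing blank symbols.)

Execution trace:
Initial: [r0]b
Step 1: δ(r0, b) = (r0, □, R) → □[r0]□
Step 2: δ(r0, □) = (r0, a, L) → [r0]□a

After 2 steps, the tape (ignoring leading/trailing blanks) is: a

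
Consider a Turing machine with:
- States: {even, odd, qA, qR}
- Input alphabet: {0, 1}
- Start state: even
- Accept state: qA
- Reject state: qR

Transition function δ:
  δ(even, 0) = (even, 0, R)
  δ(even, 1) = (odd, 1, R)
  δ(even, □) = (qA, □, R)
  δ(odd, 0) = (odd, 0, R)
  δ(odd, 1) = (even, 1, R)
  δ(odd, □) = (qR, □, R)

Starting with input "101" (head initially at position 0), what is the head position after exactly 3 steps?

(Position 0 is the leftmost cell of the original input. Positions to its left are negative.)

Execution trace (head position shown):
Step 0: [even]101  (head at position 0)
Step 1: move right → 1[odd]01  (head at position 1)
Step 2: move right → 10[odd]1  (head at position 2)
Step 3: move right → 101[even]□  (head at position 3)

After 3 steps, the head is at position 3.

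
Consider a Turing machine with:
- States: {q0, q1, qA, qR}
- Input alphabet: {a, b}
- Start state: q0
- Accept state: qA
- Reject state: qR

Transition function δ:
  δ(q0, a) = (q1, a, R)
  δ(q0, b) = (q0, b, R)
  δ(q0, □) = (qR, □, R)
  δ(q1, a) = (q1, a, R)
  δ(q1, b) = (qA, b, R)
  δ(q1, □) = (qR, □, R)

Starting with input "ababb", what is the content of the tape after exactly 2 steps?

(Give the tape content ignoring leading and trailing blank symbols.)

Execution trace:
Initial: [q0]ababb
Step 1: δ(q0, a) = (q1, a, R) → a[q1]babb
Step 2: δ(q1, b) = (qA, b, R) → ab[qA]abb

The machine reaches the accept state qA and halts.

After 2 steps, the tape (ignoring leading/trailing blanks) is: ababb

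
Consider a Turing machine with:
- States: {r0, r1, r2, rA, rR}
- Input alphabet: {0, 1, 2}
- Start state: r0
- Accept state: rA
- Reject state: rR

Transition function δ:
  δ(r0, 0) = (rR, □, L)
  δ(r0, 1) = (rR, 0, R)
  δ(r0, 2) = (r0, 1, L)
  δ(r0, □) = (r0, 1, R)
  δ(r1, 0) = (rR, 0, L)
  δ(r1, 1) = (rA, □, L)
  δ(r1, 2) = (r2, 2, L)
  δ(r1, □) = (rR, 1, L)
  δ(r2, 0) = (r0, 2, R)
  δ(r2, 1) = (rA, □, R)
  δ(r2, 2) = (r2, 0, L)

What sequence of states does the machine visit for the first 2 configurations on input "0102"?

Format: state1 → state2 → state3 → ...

Execution trace:
Initial: [r0]0102
Step 1: δ(r0, 0) = (rR, □, L) → [rR]□□102

The machine reaches the reject state rR and halts.

State sequence: r0 → rR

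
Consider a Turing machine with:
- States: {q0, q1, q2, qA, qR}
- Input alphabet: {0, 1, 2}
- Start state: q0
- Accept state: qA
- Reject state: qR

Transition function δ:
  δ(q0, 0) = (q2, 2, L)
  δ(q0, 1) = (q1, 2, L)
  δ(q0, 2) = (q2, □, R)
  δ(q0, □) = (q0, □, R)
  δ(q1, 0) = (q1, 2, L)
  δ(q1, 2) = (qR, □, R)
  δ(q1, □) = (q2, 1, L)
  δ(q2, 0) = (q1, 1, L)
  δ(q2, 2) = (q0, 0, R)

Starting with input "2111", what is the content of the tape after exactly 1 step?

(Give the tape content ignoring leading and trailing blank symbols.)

Execution trace:
Initial: [q0]2111
Step 1: δ(q0, 2) = (q2, □, R) → □[q2]111

No transition is defined for δ(q2, 1). By convention the machine halts and rejects.

After 1 step, the tape (ignoring leading/trailing blanks) is: 111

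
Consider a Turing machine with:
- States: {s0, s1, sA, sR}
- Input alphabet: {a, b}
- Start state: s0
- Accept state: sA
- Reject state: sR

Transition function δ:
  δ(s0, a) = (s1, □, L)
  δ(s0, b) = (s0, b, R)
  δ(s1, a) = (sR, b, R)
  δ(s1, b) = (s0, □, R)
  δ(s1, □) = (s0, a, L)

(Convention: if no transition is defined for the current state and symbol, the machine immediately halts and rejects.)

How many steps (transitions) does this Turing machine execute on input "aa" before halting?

Execution trace:
Initial: [s0]aa
Step 1: δ(s0, a) = (s1, □, L) → [s1]□□a
Step 2: δ(s1, □) = (s0, a, L) → [s0]□a□a

No transition is defined for δ(s0, □). By convention the machine halts and rejects.

The machine executed 2 steps before halting.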